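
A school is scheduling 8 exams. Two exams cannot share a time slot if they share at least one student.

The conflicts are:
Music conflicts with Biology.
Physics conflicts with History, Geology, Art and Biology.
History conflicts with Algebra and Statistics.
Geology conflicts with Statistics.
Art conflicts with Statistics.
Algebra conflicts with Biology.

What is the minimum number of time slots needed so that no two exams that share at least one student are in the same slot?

Physics and Biology conflict, so at least 2 time slots are needed.
2 time slots suffice: Music=1, Physics=1, History=2, Geology=2, Art=2, Algebra=1, Statistics=1, Biology=2. Each listed conflict is separated.

2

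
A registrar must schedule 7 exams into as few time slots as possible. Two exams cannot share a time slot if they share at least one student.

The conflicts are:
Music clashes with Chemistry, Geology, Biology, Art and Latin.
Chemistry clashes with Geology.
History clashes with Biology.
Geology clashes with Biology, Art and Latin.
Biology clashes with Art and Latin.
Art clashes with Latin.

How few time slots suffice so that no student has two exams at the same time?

5

Music, Geology, Biology, Art, Latin all conflict with each other, so at least 5 time slots are needed.
Using 5 time slots: Music=1, Chemistry=2, History=1, Geology=3, Biology=2, Art=4, Latin=5. Every pair that conflicts lands in different time slots.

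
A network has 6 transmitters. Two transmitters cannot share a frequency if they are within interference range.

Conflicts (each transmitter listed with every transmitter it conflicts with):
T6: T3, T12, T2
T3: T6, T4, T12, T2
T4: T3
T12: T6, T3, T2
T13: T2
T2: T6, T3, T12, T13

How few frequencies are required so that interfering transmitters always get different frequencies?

4

T6, T3, T12, T2 pairwise conflict, so at least 4 frequencies are needed.
4 frequencies suffice: frequency 1 → {T3, T13}; frequency 2 → {T4, T2}; frequency 3 → {T6}; frequency 4 → {T12}. No two conflicting transmitters share a frequency.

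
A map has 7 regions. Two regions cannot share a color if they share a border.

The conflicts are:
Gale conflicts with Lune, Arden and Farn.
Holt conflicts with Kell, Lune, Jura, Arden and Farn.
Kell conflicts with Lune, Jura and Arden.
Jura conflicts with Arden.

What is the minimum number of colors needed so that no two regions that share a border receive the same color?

4

Holt, Kell, Jura, Arden are mutually in conflict, so at least 4 colors are needed.
4 colors suffice: color 1 → {Gale, Holt}; color 2 → {Lune, Arden, Farn}; color 3 → {Kell}; color 4 → {Jura}. Every pair that conflicts lands in different colors.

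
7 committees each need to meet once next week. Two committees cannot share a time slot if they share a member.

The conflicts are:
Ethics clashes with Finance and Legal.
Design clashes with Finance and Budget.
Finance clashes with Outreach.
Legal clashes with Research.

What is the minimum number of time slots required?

Finance and Outreach conflict, so at least 2 time slots are needed.
Using 2 time slots: Ethics=2, Design=2, Finance=1, Legal=1, Outreach=2, Budget=1, Research=2. No two conflicting committees share a time slot.

2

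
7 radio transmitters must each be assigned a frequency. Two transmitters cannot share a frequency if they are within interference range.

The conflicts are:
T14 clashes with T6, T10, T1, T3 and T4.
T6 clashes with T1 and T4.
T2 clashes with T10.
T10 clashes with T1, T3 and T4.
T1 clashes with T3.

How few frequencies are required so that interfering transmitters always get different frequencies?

4

T14, T10, T1, T3 are mutually in conflict, so at least 4 frequencies are needed.
4 frequencies suffice: frequency 1 → {T6, T10}; frequency 2 → {T14, T2}; frequency 3 → {T1, T4}; frequency 4 → {T3}. Every pair that conflicts lands in different frequencies.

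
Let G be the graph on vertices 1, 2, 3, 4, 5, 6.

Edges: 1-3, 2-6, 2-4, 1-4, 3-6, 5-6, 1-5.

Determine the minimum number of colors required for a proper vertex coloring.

The cycle 4-1-3-6-2-4 has odd length 5, so it cannot be 2-colored; at least 3 colors are needed.
3 colors suffice: color a → {1, 6}; color b → {2, 3, 5}; color c → {4}. Each edge has distinct colors on its endpoints.

3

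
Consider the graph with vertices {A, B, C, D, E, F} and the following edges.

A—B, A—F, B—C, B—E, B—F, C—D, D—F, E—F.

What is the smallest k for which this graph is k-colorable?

A, B, F are mutually adjacent, so at least 3 colors are needed.
3 colors suffice: color 1 → {C, F}; color 2 → {B, D}; color 3 → {A, E}. Each edge has distinct colors on its endpoints.

3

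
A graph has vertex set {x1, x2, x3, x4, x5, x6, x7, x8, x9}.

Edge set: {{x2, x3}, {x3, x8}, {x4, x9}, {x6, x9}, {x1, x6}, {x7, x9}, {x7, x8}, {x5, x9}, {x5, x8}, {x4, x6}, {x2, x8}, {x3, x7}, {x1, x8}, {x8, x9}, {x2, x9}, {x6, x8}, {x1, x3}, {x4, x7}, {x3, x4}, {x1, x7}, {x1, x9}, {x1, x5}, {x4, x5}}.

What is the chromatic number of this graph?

x1, x5, x8, x9 are pairwise adjacent (a clique of size 4), so at least 4 colors are needed.
4 colors suffice: color red → {x3, x9}; color blue → {x4, x8}; color green → {x1, x2}; color yellow → {x5, x6, x7}. No two adjacent vertices share a color.

4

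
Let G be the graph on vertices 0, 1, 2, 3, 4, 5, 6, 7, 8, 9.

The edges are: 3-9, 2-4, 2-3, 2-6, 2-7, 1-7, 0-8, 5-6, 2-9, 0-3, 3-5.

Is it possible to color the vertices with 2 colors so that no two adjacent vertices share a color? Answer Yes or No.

No

2, 3, 9 are pairwise adjacent, so at least 3 colors are needed.
So 2 colors are not enough.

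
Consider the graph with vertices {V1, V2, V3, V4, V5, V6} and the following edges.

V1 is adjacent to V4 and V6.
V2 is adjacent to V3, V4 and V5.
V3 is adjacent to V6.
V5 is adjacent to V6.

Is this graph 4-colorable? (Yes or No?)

The chromatic number is 3. The cycle V2-V4-V1-V6-V5-V2 has odd length 5, so it cannot be 2-colored; at least 3 colors are needed.
3 colors suffice: color 1 → {V2, V6}; color 2 → {V1, V3, V5}; color 3 → {V4}.
Since 4 ≥ 3, a proper 4-coloring certainly exists.

Yes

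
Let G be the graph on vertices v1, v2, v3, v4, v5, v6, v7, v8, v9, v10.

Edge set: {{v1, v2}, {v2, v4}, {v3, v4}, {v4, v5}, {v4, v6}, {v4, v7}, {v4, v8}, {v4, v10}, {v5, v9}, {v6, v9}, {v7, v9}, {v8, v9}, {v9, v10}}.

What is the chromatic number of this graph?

2

v4 and v6 are adjacent, so at least 2 colors are needed.
A valid assignment using 2 colors: v1=red, v2=blue, v3=blue, v4=red, v5=blue, v6=blue, v7=blue, v8=blue, v9=red, v10=blue. Each edge has distinct colors on its endpoints.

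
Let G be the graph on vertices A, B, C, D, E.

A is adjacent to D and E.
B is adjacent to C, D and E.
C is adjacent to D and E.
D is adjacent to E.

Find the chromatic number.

4

B, C, D, E are mutually adjacent (a clique of size 4), so at least 4 colors are needed.
4 colors suffice: color 1 → {D}; color 2 → {E}; color 3 → {A, C}; color 4 → {B}. Every edge joins two different colors.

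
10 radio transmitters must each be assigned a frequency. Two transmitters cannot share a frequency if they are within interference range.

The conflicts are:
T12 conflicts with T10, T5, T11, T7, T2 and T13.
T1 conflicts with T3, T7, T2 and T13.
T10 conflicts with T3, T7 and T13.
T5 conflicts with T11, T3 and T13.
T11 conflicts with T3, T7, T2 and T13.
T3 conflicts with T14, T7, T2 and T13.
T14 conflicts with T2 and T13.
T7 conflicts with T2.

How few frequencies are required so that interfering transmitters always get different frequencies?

T12, T5, T11, T13 are mutually in conflict, so at least 4 frequencies are needed.
Using 4 frequencies: T12=1, T1=3, T10=3, T5=4, T11=3, T3=1, T14=3, T7=4, T2=2, T13=2. Each listed conflict is separated.

4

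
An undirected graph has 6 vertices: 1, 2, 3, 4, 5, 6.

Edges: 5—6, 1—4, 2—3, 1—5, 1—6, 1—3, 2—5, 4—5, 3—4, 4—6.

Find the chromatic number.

4

1, 4, 5, 6 are mutually adjacent (a clique of size 4), so at least 4 colors are needed.
4 colors suffice: 1=b, 2=b, 3=a, 4=c, 5=a, 6=d. Each edge has distinct colors on its endpoints.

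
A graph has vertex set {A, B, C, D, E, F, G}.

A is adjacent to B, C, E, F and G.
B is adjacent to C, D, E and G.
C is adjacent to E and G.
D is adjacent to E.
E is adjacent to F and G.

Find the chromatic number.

A, B, C, E, G are mutually adjacent (a clique of size 5), so at least 5 colors are needed.
One proper 5-coloring: A=2, B=3, C=5, D=2, E=1, F=3, G=4. No two adjacent vertices share a color.

5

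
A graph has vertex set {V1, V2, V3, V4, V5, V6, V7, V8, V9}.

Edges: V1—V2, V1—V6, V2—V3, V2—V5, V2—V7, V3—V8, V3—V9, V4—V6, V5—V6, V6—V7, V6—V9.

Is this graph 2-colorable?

No

The cycle V3-V2-V5-V6-V9-V3 has odd length 5, so it cannot be 2-colored; at least 3 colors are needed.
So 2 colors are not enough.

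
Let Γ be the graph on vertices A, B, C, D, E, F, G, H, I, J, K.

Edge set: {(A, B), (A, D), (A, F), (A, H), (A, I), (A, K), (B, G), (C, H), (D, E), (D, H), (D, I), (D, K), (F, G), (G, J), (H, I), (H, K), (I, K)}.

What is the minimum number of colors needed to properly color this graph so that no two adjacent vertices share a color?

A, D, H, I, K are pairwise adjacent (a clique of size 5), so at least 5 colors are needed.
A valid assignment using 5 colors: A=red, B=blue, C=red, D=blue, E=red, F=blue, G=red, H=green, I=yellow, J=blue, K=purple. Each edge has distinct colors on its endpoints.

5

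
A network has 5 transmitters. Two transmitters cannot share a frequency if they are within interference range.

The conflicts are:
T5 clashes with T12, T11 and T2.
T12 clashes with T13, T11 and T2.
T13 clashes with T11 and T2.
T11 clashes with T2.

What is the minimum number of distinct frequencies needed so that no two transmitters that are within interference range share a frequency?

4

T5, T12, T11, T2 pairwise conflict, so at least 4 frequencies are needed.
Using 4 frequencies: T5=4, T12=1, T13=4, T11=2, T2=3. Every pair that conflicts lands in different frequencies.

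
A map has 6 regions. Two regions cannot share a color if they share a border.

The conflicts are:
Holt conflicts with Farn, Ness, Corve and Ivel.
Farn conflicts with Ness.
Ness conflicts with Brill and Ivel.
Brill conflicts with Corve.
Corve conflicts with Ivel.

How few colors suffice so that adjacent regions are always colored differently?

Holt, Ness, Ivel are mutually in conflict, so at least 3 colors are needed.
3 colors suffice: color 1 → {Ness, Corve}; color 2 → {Holt, Brill}; color 3 → {Farn, Ivel}. Each listed conflict is separated.

3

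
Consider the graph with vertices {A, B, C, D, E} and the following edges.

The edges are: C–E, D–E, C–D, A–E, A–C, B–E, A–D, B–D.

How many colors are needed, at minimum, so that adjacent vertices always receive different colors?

A, C, D, E form a clique, so at least 4 colors are needed.
One proper 4-coloring: A=4, B=3, C=3, D=1, E=2. Each edge has distinct colors on its endpoints.

4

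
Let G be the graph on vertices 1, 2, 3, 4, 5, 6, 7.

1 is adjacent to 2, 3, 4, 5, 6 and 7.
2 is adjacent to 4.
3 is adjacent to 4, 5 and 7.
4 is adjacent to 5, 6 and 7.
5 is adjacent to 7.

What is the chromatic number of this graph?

5

1, 3, 4, 5, 7 form a clique, so at least 5 colors are needed.
One proper 5-coloring: 1=b, 2=c, 3=c, 4=a, 5=d, 6=c, 7=e. No two adjacent vertices share a color.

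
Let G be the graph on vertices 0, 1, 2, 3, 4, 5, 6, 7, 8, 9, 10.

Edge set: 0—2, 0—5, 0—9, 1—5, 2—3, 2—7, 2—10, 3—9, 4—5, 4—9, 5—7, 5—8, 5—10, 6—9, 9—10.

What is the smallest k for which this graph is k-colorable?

5 and 8 are adjacent, so at least 2 colors are needed.
A valid assignment using 2 colors: 0=blue, 1=blue, 2=red, 3=blue, 4=blue, 5=red, 6=blue, 7=blue, 8=blue, 9=red, 10=blue. Each edge has distinct colors on its endpoints.

2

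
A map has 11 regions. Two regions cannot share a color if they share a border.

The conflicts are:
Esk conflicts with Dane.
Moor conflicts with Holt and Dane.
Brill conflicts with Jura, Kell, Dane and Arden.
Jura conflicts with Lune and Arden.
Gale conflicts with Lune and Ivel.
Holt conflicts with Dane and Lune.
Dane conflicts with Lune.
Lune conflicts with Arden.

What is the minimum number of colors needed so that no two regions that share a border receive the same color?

3

Brill, Jura, Arden are mutually in conflict, so at least 3 colors are needed.
One proper 3-coloring: Esk=2, Moor=2, Brill=2, Jura=3, Gale=1, Holt=3, Kell=1, Dane=1, Lune=2, Ivel=2, Arden=1. Every pair that conflicts lands in different colors.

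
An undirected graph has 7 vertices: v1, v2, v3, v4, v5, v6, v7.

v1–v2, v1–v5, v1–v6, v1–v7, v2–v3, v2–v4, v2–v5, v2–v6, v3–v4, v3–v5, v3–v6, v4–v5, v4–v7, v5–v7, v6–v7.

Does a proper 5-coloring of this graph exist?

Yes

The chromatic number is 4. v2, v3, v4, v5 are pairwise adjacent (a clique of size 4), so at least 4 colors are needed.
4 colors suffice: color R → {v5, v6}; color B → {v2, v7}; color G → {v1, v4}; color Y → {v3}.
Since 5 ≥ 4, a proper 5-coloring certainly exists.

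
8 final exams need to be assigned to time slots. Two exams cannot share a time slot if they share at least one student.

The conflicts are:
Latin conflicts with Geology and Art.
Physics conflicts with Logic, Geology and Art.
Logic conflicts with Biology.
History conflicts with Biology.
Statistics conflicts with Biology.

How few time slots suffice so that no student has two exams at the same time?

Statistics and Biology conflict, so at least 2 time slots are needed.
Using 2 time slots: Latin=1, Physics=1, Logic=2, Geology=2, History=2, Statistics=2, Biology=1, Art=2. No two conflicting exams share a time slot.

2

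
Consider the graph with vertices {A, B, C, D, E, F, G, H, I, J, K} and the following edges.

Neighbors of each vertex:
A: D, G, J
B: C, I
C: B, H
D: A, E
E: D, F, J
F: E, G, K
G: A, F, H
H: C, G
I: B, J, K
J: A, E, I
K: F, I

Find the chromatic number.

The cycle G-A-J-E-F-G has odd length 5, so it cannot be 2-colored; at least 3 colors are needed.
3 colors suffice: color 1 → {B, D, F, H, J}; color 2 → {A, C, E, I}; color 3 → {G, K}. No two adjacent vertices share a color.

3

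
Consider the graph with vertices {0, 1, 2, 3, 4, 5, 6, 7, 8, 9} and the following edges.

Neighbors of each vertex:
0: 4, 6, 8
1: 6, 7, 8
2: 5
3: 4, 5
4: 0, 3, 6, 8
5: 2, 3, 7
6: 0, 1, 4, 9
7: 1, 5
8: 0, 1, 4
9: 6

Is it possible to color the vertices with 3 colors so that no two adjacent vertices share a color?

The chromatic number is 3. 0, 4, 6 are mutually adjacent, so at least 3 colors are needed.
A valid assignment using 3 colors: 0=green, 1=blue, 2=blue, 3=green, 4=blue, 5=red, 6=red, 7=green, 8=red, 9=blue.
That is already a proper 3-coloring.

Yes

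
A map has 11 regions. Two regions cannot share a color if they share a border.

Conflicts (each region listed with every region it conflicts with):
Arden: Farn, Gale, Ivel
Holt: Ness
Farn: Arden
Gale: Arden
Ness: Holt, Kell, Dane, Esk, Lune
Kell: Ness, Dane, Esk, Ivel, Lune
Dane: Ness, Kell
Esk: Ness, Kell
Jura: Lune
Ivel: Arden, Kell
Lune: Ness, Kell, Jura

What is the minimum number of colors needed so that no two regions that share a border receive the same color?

Ness, Kell, Dane all conflict with each other, so at least 3 colors are needed.
A valid assignment using 3 colors: Arden=1, Holt=1, Farn=2, Gale=2, Ness=2, Kell=1, Dane=3, Esk=3, Jura=1, Ivel=2, Lune=3. Every pair that conflicts lands in different colors.

3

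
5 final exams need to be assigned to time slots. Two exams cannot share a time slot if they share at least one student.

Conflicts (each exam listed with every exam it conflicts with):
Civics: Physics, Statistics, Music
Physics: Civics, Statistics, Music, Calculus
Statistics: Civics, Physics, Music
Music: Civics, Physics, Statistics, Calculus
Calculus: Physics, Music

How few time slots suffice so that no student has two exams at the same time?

Civics, Physics, Statistics, Music all conflict with each other, so at least 4 time slots are needed.
4 time slots suffice: Civics=4, Physics=2, Statistics=3, Music=1, Calculus=3. Every pair that conflicts lands in different time slots.

4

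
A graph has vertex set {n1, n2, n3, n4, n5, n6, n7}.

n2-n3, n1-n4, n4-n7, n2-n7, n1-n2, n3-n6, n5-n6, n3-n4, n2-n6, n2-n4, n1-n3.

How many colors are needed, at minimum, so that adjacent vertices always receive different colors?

4

n1, n2, n3, n4 form a clique, so at least 4 colors are needed.
One proper 4-coloring: n1=4, n2=1, n3=2, n4=3, n5=1, n6=3, n7=2. Every edge joins two different colors.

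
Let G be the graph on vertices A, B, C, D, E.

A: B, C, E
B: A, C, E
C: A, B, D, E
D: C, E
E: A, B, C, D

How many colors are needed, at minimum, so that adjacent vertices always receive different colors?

4

A, B, C, E form a clique, so at least 4 colors are needed.
4 colors suffice: color 1 → {C}; color 2 → {E}; color 3 → {B, D}; color 4 → {A}. Every edge joins two different colors.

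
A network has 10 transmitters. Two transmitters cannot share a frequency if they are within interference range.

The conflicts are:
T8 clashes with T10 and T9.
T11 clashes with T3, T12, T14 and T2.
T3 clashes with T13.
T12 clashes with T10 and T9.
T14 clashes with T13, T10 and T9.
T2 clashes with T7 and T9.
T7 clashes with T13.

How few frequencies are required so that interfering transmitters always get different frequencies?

The cycle T13-T14-T11-T2-T7-T13 has odd length 5, so it cannot be 2-colored; at least 3 frequencies are needed.
3 frequencies suffice: frequency 1 → {T11, T13, T10, T9}; frequency 2 → {T8, T3, T12, T14, T2}; frequency 3 → {T7}. Each listed conflict is separated.

3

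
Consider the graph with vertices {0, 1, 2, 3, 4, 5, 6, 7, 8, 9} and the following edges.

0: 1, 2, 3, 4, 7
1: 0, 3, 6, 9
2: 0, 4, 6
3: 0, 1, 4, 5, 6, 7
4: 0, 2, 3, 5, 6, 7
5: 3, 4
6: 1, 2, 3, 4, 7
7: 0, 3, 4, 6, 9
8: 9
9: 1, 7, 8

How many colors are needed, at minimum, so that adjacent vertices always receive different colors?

4

0, 3, 4, 7 form a clique, so at least 4 colors are needed.
4 colors suffice: color a → {1, 4, 8}; color b → {2, 3, 9}; color c → {5, 7}; color d → {0, 6}. No two adjacent vertices share a color.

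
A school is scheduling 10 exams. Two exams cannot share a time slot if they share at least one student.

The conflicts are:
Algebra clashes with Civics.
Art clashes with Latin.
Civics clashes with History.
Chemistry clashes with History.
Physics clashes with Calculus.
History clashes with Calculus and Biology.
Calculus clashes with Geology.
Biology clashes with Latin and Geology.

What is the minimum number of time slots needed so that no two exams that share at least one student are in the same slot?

2

Algebra and Civics conflict, so at least 2 time slots are needed.
2 time slots suffice: time slot 1 → {Algebra, Physics, History, Latin, Geology}; time slot 2 → {Art, Civics, Chemistry, Calculus, Biology}. No two conflicting exams share a time slot.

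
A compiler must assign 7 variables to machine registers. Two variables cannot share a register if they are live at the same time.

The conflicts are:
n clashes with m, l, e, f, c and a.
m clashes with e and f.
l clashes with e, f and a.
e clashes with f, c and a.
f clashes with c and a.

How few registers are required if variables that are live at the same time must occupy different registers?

n, l, e, f, a all conflict with each other, so at least 5 registers are needed.
5 registers suffice: register 1 → {e}; register 2 → {f}; register 3 → {n}; register 4 → {m, l, c}; register 5 → {a}. No two conflicting variables share a register.

5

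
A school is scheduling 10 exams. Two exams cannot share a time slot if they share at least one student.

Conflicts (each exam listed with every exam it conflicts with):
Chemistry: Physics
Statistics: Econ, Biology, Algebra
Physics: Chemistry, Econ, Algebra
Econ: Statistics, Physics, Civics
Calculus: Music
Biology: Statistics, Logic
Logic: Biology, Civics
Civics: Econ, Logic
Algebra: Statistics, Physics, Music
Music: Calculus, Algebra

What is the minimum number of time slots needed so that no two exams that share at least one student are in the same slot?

3

The cycle Econ-Statistics-Biology-Logic-Civics-Econ has odd length 5, so it cannot be 2-colored; at least 3 time slots are needed.
3 time slots suffice: time slot 1 → {Chemistry, Econ, Calculus, Biology, Algebra}; time slot 2 → {Statistics, Physics, Logic, Music}; time slot 3 → {Civics}. Every pair that conflicts lands in different time slots.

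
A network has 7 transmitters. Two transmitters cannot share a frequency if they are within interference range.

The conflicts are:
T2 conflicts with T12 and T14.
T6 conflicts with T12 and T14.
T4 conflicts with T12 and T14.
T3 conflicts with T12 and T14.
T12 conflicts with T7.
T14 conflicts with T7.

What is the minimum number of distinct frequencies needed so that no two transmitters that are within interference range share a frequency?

T6 and T12 conflict, so at least 2 frequencies are needed.
Using 2 frequencies: T2=2, T6=2, T4=2, T3=2, T12=1, T14=1, T7=2. Each listed conflict is separated.

2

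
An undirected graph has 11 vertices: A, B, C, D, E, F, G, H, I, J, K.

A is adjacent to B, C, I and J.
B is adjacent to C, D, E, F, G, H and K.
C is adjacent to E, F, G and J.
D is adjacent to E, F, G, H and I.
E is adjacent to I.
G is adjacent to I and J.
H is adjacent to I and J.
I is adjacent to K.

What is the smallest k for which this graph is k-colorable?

B, D, H form a triangle, so at least 3 colors are needed.
3 colors suffice: color 1 → {B, I, J}; color 2 → {C, D, K}; color 3 → {A, E, F, G, H}. No two adjacent vertices share a color.

3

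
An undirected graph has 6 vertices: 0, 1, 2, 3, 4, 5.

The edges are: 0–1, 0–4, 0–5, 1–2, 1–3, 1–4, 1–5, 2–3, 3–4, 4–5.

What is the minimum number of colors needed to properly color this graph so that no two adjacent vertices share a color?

4

0, 1, 4, 5 form a clique, so at least 4 colors are needed.
4 colors suffice: color red → {1}; color blue → {2, 4}; color green → {0, 3}; color yellow → {5}. Each edge has distinct colors on its endpoints.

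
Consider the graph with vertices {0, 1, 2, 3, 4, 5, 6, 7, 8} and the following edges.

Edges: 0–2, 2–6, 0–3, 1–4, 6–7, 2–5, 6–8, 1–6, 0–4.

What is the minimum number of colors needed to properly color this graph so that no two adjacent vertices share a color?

3

The cycle 4-0-2-6-1-4 has odd length 5, so it cannot be 2-colored; at least 3 colors are needed.
A valid assignment using 3 colors: 0=red, 1=green, 2=blue, 3=blue, 4=blue, 5=red, 6=red, 7=blue, 8=blue. Each edge has distinct colors on its endpoints.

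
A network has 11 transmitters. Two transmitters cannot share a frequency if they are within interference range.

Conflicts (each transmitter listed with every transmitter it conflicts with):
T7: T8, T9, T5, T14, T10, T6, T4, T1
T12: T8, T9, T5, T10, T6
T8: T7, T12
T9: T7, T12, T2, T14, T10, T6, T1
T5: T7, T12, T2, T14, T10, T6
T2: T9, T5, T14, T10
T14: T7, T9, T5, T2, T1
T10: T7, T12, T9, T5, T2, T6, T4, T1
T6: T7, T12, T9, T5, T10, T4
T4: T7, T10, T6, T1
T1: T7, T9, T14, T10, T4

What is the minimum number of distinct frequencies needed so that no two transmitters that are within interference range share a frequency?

T7, T10, T4, T1 are mutually in conflict, so at least 4 frequencies are needed.
A valid assignment using 4 frequencies: T7=1, T12=1, T8=2, T9=3, T5=3, T2=1, T14=2, T10=2, T6=4, T4=3, T1=4. No two conflicting transmitters share a frequency.

4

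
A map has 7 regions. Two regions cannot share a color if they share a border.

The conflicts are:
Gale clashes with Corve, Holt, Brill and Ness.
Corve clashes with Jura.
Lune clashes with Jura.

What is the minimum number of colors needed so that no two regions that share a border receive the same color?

2

Gale and Ness conflict, so at least 2 colors are needed.
2 colors suffice: color 1 → {Gale, Jura}; color 2 → {Corve, Holt, Brill, Lune, Ness}. No two conflicting regions share a color.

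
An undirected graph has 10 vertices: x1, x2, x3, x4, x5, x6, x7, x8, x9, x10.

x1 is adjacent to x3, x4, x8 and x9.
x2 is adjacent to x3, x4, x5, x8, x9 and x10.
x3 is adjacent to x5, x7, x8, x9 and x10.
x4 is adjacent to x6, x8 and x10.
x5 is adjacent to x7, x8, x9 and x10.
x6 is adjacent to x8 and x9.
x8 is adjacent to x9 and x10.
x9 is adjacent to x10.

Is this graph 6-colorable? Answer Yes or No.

The chromatic number is 6. x2, x3, x5, x8, x9, x10 are pairwise adjacent (a clique of size 6), so at least 6 colors are needed.
6 colors suffice: color 1 → {x7, x8}; color 2 → {x4, x9}; color 3 → {x3, x6}; color 4 → {x1, x5}; color 5 → {x2}; color 6 → {x10}.
That is already a proper 6-coloring.

Yes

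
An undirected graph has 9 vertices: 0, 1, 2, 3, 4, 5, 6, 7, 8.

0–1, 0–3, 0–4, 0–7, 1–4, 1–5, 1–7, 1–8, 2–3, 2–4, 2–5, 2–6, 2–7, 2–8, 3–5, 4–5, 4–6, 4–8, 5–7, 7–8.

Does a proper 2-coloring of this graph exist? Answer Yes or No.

0, 1, 7 form a triangle, so at least 3 colors are needed.
So 2 colors are not enough.

No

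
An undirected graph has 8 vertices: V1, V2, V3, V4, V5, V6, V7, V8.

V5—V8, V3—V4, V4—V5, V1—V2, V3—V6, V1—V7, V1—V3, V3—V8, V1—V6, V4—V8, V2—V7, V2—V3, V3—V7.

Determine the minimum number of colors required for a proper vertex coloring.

V1, V2, V3, V7 are pairwise adjacent (a clique of size 4), so at least 4 colors are needed.
One proper 4-coloring: V1=blue, V2=yellow, V3=red, V4=green, V5=red, V6=green, V7=green, V8=blue. Every edge joins two different colors.

4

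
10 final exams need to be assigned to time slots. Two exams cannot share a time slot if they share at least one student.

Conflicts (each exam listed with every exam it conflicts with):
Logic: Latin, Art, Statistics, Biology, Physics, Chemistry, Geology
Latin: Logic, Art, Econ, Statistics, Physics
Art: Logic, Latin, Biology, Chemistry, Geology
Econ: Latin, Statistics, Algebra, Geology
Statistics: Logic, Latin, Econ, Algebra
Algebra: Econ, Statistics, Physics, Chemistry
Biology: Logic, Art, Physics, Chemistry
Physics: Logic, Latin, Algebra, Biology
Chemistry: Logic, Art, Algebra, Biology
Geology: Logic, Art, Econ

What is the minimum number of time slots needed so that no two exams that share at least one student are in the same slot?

4

Logic, Art, Biology, Chemistry pairwise conflict, so at least 4 time slots are needed.
Using 4 time slots: Logic=1, Latin=2, Art=3, Econ=1, Statistics=3, Algebra=2, Biology=2, Physics=3, Chemistry=4, Geology=2. Each listed conflict is separated.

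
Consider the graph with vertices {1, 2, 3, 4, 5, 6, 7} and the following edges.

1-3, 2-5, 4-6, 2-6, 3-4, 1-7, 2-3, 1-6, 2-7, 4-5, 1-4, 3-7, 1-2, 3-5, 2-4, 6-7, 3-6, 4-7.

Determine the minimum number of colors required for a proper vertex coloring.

1, 2, 3, 4, 6, 7 are mutually adjacent (a clique of size 6), so at least 6 colors are needed.
A valid assignment using 6 colors: 1=purple, 2=red, 3=green, 4=blue, 5=yellow, 6=yellow, 7=orange. Every edge joins two different colors.

6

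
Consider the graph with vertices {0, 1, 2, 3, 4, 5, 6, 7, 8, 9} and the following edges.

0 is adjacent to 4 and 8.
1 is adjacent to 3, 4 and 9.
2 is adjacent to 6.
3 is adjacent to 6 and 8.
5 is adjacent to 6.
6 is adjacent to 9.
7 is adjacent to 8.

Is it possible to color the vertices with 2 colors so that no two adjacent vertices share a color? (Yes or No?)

The cycle 4-0-8-3-1-4 has odd length 5, so it cannot be 2-colored; at least 3 colors are needed.
So 2 colors are not enough.

No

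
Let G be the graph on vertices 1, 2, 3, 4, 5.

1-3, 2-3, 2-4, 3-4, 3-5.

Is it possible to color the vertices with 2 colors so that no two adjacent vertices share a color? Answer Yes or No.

No

2, 3, 4 form a triangle, so at least 3 colors are needed.
So 2 colors are not enough.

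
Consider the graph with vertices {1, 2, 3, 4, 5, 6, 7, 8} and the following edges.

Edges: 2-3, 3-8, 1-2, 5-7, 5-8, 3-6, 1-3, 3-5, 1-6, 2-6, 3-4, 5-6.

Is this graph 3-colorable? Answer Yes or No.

No

1, 2, 3, 6 are pairwise adjacent (a clique of size 4), so at least 4 colors are needed.
So 3 colors are not enough.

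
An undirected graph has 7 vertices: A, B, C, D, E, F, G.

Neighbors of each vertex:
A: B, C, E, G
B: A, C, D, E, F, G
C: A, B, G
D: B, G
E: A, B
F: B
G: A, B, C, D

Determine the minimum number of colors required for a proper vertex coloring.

A, B, C, G are mutually adjacent (a clique of size 4), so at least 4 colors are needed.
4 colors suffice: A=green, B=red, C=yellow, D=green, E=blue, F=blue, G=blue. No two adjacent vertices share a color.

4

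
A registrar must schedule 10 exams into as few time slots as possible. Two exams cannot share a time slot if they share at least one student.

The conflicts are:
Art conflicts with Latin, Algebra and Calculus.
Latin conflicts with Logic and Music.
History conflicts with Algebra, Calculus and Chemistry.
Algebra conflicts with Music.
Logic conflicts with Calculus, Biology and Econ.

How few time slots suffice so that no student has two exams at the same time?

2

Logic and Biology conflict, so at least 2 time slots are needed.
Using 2 time slots: Art=1, Latin=2, History=1, Algebra=2, Logic=1, Calculus=2, Biology=2, Econ=2, Music=1, Chemistry=2. No two conflicting exams share a time slot.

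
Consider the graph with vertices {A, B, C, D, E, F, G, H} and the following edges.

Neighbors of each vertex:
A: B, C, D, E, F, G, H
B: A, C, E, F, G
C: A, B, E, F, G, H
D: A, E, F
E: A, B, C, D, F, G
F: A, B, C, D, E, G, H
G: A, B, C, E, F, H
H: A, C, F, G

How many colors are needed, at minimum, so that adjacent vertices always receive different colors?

A, B, C, E, F, G form a clique, so at least 6 colors are needed.
6 colors suffice: A=1, B=6, C=4, D=3, E=5, F=2, G=3, H=5. No two adjacent vertices share a color.

6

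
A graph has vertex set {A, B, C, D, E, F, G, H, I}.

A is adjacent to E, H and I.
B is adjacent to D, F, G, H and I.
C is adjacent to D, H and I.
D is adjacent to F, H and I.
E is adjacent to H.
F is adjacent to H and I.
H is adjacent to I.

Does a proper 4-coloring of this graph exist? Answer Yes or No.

B, D, F, H, I are pairwise adjacent (a clique of size 5), so at least 5 colors are needed.
So 4 colors are not enough.

No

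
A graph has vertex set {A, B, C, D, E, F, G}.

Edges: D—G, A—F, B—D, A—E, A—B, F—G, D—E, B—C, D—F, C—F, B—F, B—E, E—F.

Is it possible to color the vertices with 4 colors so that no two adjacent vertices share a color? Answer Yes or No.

The chromatic number is 4. A, B, E, F are pairwise adjacent (a clique of size 4), so at least 4 colors are needed.
4 colors suffice: color 1 → {F}; color 2 → {B, G}; color 3 → {C, E}; color 4 → {A, D}.
That is already a proper 4-coloring.

Yes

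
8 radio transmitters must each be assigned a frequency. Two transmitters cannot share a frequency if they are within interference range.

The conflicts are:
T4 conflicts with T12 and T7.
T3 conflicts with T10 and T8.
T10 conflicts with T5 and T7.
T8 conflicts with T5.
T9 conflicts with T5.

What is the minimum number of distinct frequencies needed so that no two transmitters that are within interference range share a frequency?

T10 and T7 conflict, so at least 2 frequencies are needed.
Using 2 frequencies: T4=1, T3=2, T10=1, T8=1, T9=1, T12=2, T5=2, T7=2. Each listed conflict is separated.

2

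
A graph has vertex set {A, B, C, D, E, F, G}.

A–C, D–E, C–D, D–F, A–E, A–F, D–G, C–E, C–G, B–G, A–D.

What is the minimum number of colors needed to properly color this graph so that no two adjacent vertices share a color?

A, C, D, E are pairwise adjacent (a clique of size 4), so at least 4 colors are needed.
4 colors suffice: color 1 → {B, D}; color 2 → {C, F}; color 3 → {A, G}; color 4 → {E}. No two adjacent vertices share a color.

4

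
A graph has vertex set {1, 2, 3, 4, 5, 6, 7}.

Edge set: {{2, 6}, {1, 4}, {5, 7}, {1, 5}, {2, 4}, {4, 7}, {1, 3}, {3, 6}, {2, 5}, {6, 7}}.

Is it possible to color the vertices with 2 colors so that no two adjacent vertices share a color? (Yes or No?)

No

The cycle 3-6-2-5-1-3 has odd length 5, so it cannot be 2-colored; at least 3 colors are needed.
So 2 colors are not enough.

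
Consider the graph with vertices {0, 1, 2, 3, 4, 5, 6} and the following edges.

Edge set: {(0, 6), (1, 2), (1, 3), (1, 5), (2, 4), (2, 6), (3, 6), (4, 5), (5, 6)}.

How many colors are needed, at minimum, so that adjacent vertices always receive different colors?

2

2 and 4 are adjacent, so at least 2 colors are needed.
2 colors suffice: 0=blue, 1=red, 2=blue, 3=blue, 4=red, 5=blue, 6=red. Each edge has distinct colors on its endpoints.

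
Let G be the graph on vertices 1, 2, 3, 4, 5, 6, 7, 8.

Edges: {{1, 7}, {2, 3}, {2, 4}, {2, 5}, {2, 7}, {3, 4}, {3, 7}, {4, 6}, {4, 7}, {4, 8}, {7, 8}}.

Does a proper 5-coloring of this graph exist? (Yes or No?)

The chromatic number is 4. 2, 3, 4, 7 form a clique, so at least 4 colors are needed.
One proper 4-coloring: 1=b, 2=c, 3=d, 4=b, 5=a, 6=a, 7=a, 8=c.
Since 5 ≥ 4, a proper 5-coloring certainly exists.

Yes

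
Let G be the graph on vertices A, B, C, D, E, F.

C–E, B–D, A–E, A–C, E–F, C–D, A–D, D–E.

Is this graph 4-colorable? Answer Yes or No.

The chromatic number is 4. A, C, D, E form a clique, so at least 4 colors are needed.
4 colors suffice: color red → {B, E}; color blue → {D, F}; color green → {A}; color yellow → {C}.
That is already a proper 4-coloring.

Yes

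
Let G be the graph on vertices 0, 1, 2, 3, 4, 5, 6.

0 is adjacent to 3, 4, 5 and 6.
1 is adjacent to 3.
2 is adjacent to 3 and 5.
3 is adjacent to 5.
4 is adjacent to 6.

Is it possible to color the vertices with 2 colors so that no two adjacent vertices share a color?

0, 4, 6 are pairwise adjacent, so at least 3 colors are needed.
So 2 colors are not enough.

No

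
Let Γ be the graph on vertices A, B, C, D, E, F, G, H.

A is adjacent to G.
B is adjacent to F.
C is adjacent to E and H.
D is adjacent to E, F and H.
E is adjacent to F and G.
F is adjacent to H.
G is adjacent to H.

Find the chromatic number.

3

D, F, H form a triangle, so at least 3 colors are needed.
3 colors suffice: color 1 → {C, F, G}; color 2 → {A, B, E, H}; color 3 → {D}. Every edge joins two different colors.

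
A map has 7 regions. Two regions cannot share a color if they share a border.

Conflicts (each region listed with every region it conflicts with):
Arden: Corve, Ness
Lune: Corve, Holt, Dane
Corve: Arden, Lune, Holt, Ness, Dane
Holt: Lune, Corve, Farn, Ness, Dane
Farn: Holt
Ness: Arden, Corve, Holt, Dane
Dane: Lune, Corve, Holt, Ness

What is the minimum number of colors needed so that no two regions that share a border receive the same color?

4

Corve, Holt, Ness, Dane pairwise conflict, so at least 4 colors are needed.
4 colors suffice: Arden=1, Lune=3, Corve=2, Holt=1, Farn=2, Ness=3, Dane=4. Every pair that conflicts lands in different colors.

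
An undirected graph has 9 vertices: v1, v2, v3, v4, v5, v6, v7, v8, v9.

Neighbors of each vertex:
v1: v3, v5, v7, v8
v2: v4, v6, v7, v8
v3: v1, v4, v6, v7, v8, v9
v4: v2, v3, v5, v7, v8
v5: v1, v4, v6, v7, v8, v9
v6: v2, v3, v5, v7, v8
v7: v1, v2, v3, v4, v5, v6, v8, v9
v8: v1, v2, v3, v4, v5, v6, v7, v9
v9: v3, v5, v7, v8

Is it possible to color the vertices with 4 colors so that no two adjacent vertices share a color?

The chromatic number is 4. v2, v4, v7, v8 are pairwise adjacent (a clique of size 4), so at least 4 colors are needed.
4 colors suffice: color R → {v8}; color B → {v7}; color G → {v2, v3, v5}; color Y → {v1, v4, v6, v9}.
That is already a proper 4-coloring.

Yes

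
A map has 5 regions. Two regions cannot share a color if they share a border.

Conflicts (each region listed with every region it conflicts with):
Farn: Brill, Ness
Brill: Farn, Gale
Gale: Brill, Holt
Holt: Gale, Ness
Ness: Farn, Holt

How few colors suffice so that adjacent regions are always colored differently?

3

The cycle Brill-Farn-Ness-Holt-Gale-Brill has odd length 5, so it cannot be 2-colored; at least 3 colors are needed.
3 colors suffice: color 1 → {Gale, Ness}; color 2 → {Farn, Holt}; color 3 → {Brill}. Every pair that conflicts lands in different colors.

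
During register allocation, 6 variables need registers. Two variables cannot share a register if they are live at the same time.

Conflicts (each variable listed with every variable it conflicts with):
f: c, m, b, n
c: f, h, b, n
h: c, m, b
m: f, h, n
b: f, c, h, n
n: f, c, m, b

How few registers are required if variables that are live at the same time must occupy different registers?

f, c, b, n are mutually in conflict, so at least 4 registers are needed.
4 registers suffice: register 1 → {c, m}; register 2 → {b}; register 3 → {f, h}; register 4 → {n}. No two conflicting variables share a register.

4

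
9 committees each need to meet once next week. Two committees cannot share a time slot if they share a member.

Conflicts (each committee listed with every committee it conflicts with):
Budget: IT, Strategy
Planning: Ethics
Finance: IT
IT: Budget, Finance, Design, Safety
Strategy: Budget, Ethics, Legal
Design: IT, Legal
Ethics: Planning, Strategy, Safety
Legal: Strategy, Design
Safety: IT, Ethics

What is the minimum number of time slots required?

The cycle Ethics-Safety-IT-Budget-Strategy-Ethics has odd length 5, so it cannot be 2-colored; at least 3 time slots are needed.
Using 3 time slots: Budget=3, Planning=2, Finance=2, IT=1, Strategy=2, Design=2, Ethics=1, Legal=1, Safety=2. Every pair that conflicts lands in different time slots.

3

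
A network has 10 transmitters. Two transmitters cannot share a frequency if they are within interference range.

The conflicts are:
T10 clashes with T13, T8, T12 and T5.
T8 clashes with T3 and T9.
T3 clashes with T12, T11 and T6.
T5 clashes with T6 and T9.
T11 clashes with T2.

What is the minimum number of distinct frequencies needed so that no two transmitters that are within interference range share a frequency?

The cycle T10-T12-T3-T6-T5-T10 has odd length 5, so it cannot be 2-colored; at least 3 frequencies are needed.
3 frequencies suffice: frequency 1 → {T10, T3, T2, T9}; frequency 2 → {T13, T8, T12, T5, T11}; frequency 3 → {T6}. No two conflicting transmitters share a frequency.

3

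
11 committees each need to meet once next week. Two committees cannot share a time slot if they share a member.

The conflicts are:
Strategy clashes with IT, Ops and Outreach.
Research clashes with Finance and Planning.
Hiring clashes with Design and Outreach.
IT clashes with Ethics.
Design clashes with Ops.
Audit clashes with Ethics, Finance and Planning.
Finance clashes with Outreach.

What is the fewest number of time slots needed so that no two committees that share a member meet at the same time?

The cycle Design-Ops-Strategy-Outreach-Hiring-Design has odd length 5, so it cannot be 2-colored; at least 3 time slots are needed.
3 time slots suffice: time slot 1 → {Strategy, Design, Ethics, Finance, Planning}; time slot 2 → {Research, IT, Audit, Ops, Outreach}; time slot 3 → {Hiring}. Each listed conflict is separated.

3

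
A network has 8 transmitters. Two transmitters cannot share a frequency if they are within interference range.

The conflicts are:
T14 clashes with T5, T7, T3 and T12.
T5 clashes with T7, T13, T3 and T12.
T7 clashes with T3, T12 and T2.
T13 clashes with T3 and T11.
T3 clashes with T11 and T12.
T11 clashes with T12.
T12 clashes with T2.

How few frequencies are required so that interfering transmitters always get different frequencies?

T14, T5, T7, T3, T12 pairwise conflict, so at least 5 frequencies are needed.
Using 5 frequencies: T14=5, T5=3, T7=4, T13=2, T3=1, T11=3, T12=2, T2=1. Each listed conflict is separated.

5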